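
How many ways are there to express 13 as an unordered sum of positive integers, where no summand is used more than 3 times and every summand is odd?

The partitions of 13 that satisfy the conditions:
13
1,1,11
1,3,9
1,5,7
3,3,7
1,1,1,3,7
3,5,5
1,1,1,5,5
1,1,3,3,5
That's 9 in total.

9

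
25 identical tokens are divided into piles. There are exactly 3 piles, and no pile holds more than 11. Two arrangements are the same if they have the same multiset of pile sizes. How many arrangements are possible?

10

Listing the qualifying partitions of 25:
11 + 11 + 3
11 + 10 + 4
11 + 9 + 5
11 + 8 + 6
11 + 7 + 7
10 + 10 + 5
10 + 9 + 6
10 + 8 + 7
9 + 9 + 7
9 + 8 + 8
Counting gives 10.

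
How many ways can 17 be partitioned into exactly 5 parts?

47

There are too many to list fully; the first 12 (by largest part) are:
13+1+1+1+1
12+2+1+1+1
11+3+1+1+1
11+2+2+1+1
10+4+1+1+1
10+3+2+1+1
10+2+2+2+1
9+5+1+1+1
9+4+2+1+1
9+3+3+1+1
9+3+2+2+1
9+2+2+2+2
…and 35 more, for 47 total.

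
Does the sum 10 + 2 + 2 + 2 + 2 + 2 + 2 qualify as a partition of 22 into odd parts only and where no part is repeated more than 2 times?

No

The parts sum to 22, and the condition 'every summand is odd' is violated.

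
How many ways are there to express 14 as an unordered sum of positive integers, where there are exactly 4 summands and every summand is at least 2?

9

Listing the qualifying partitions of 14:
8 + 2 + 2 + 2
7 + 3 + 2 + 2
6 + 4 + 2 + 2
6 + 3 + 3 + 2
5 + 5 + 2 + 2
5 + 4 + 3 + 2
5 + 3 + 3 + 3
4 + 4 + 4 + 2
4 + 4 + 3 + 3
That's 9 in total.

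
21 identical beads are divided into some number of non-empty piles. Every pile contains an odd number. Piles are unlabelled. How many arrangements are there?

76

There are 76 such partitions.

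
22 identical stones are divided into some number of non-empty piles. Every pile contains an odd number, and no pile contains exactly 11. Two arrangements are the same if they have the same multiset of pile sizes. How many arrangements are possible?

77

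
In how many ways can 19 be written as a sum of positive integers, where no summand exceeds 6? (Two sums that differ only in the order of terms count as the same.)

A full systematic count gives 235.

235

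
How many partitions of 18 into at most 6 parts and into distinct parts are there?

46

A partial list (first 12 by largest part):
18
17 + 1
16 + 2
15 + 3
15 + 2 + 1
14 + 4
14 + 3 + 1
13 + 5
13 + 4 + 1
13 + 3 + 2
12 + 6
12 + 5 + 1
…and 34 more, for 46 total.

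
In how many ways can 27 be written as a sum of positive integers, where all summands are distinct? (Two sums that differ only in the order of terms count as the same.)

Systematic enumeration (by largest part, then next-largest, …) yields 192.

192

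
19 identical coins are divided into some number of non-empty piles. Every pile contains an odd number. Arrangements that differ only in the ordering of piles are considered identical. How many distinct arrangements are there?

54

There are too many to list fully; the first 12 (by largest part) are:
19
17, 1, 1
15, 3, 1
15, 1, 1, 1, 1
13, 5, 1
13, 3, 3
13, 3, 1, 1, 1
13, 1, 1, 1, 1, 1, 1
11, 7, 1
11, 5, 3
11, 5, 1, 1, 1
11, 3, 3, 1, 1
…and 42 more, for 54 total.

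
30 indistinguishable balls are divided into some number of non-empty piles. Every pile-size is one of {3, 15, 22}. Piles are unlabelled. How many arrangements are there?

3

Listing the qualifying partitions of 30:
15 + 15
15 + 3 + 3 + 3 + 3 + 3
3 + 3 + 3 + 3 + 3 + 3 + 3 + 3 + 3 + 3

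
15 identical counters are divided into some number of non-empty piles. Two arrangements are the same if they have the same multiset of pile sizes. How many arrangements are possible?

176

Counting exhaustively, 176 partitions satisfy the conditions.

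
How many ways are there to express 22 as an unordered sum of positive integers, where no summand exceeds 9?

A full systematic count gives 732.

732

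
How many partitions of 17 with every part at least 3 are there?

25

Listing the qualifying partitions of 17:
17
14 + 3
13 + 4
12 + 5
11 + 6
11 + 3 + 3
10 + 7
10 + 4 + 3
9 + 8
9 + 5 + 3
9 + 4 + 4
8 + 6 + 3
8 + 5 + 4
8 + 3 + 3 + 3
7 + 7 + 3
7 + 6 + 4
7 + 5 + 5
7 + 4 + 3 + 3
6 + 6 + 5
6 + 5 + 3 + 3
6 + 4 + 4 + 3
5 + 5 + 4 + 3
5 + 4 + 4 + 4
5 + 3 + 3 + 3 + 3
4 + 4 + 3 + 3 + 3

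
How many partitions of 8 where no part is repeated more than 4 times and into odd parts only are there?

4

Enumerating:
7,1
5,3
5,1,1,1
3,3,1,1
That's 4 in total.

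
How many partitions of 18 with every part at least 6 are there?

6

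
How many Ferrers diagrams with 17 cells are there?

Systematic enumeration (by largest part, then next-largest, …) yields 297.

297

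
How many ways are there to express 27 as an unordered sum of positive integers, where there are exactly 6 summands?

331

Enumerating by decreasing first part gives 331 partitions in all.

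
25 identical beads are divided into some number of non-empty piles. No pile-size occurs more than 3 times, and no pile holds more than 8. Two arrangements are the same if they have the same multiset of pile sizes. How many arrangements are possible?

Enumerating by decreasing first part gives 342 partitions in all.

342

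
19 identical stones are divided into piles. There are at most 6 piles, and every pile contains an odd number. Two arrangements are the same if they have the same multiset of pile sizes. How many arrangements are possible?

24

Enumerating:
19
17,1,1
15,3,1
15,1,1,1,1
13,5,1
13,3,3
13,3,1,1,1
11,7,1
11,5,3
11,5,1,1,1
11,3,3,1,1
9,9,1
9,7,3
9,7,1,1,1
9,5,5
9,5,3,1,1
9,3,3,3,1
7,7,5
7,7,3,1,1
7,5,5,1,1
7,5,3,3,1
7,3,3,3,3
5,5,5,3,1
5,5,3,3,3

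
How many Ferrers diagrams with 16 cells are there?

Enumerating by decreasing first part gives 231 partitions in all.

231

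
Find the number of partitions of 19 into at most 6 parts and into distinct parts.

A partial list (first 12 by largest part):
19
18,1
17,2
16,3
16,2,1
15,4
15,3,1
14,5
14,4,1
14,3,2
13,6
13,5,1
…and 42 more, for 54 total.

54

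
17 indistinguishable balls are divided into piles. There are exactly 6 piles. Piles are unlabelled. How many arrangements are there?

There are too many to list fully; the first 12 (by largest part) are:
12, 1, 1, 1, 1, 1
11, 2, 1, 1, 1, 1
10, 3, 1, 1, 1, 1
10, 2, 2, 1, 1, 1
9, 4, 1, 1, 1, 1
9, 3, 2, 1, 1, 1
9, 2, 2, 2, 1, 1
8, 5, 1, 1, 1, 1
8, 4, 2, 1, 1, 1
8, 3, 3, 1, 1, 1
8, 3, 2, 2, 1, 1
8, 2, 2, 2, 2, 1
…and 32 more, for 44 total.

44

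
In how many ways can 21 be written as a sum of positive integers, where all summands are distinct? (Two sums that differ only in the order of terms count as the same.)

Systematic enumeration (by largest part, then next-largest, …) yields 76.

76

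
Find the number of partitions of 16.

A full systematic count gives 231.

231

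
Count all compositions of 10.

512

Each of the 9 gaps between 10 units is either a break or not: 2^9 = 512.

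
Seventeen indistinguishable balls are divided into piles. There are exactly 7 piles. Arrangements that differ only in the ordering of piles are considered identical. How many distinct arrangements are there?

38

A partial list (first 12 by largest part):
11, 1, 1, 1, 1, 1, 1
10, 2, 1, 1, 1, 1, 1
9, 3, 1, 1, 1, 1, 1
9, 2, 2, 1, 1, 1, 1
8, 4, 1, 1, 1, 1, 1
8, 3, 2, 1, 1, 1, 1
8, 2, 2, 2, 1, 1, 1
7, 5, 1, 1, 1, 1, 1
7, 4, 2, 1, 1, 1, 1
7, 3, 3, 1, 1, 1, 1
7, 3, 2, 2, 1, 1, 1
7, 2, 2, 2, 2, 1, 1
…and 26 more, for 38 total.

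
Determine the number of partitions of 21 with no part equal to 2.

302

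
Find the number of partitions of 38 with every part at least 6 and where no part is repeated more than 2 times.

Counting exhaustively, 109 partitions satisfy the conditions.

109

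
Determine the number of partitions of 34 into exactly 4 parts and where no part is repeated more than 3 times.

A full systematic count gives 297.

297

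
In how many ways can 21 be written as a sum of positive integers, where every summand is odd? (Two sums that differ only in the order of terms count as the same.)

A full systematic count gives 76.

76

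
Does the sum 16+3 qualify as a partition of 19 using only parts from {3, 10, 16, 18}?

The parts sum to 19, and the condition 'each summand belongs to {3, 10, 16, 18}' holds.

Yes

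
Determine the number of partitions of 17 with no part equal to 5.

220

Enumerating by decreasing first part gives 220 partitions in all.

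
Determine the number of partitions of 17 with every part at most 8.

Direct enumeration gives 230 partitions.

230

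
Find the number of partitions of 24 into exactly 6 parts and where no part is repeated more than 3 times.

169

Counting exhaustively, 169 partitions satisfy the conditions.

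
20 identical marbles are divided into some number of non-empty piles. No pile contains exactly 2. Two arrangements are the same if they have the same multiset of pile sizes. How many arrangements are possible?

242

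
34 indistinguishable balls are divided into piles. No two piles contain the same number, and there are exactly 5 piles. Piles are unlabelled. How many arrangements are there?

164

There are 164 such partitions.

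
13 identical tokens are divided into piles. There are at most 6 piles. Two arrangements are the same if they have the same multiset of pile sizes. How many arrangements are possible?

A full systematic count gives 71.

71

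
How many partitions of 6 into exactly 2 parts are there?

3

Enumerating:
5+1
4+2
3+3
That's 3 in total.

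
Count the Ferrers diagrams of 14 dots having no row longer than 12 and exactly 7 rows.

The partitions of 14 that satisfy the conditions:
8+1+1+1+1+1+1
7+2+1+1+1+1+1
6+3+1+1+1+1+1
6+2+2+1+1+1+1
5+4+1+1+1+1+1
5+3+2+1+1+1+1
5+2+2+2+1+1+1
4+4+2+1+1+1+1
4+3+3+1+1+1+1
4+3+2+2+1+1+1
4+2+2+2+2+1+1
3+3+3+2+1+1+1
3+3+2+2+2+1+1
3+2+2+2+2+2+1
2+2+2+2+2+2+2
That's 15 in total.

15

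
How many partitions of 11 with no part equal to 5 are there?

45

There are too many to list fully; the first 12 (by largest part) are:
11
1+10
2+9
1+1+9
3+8
1+2+8
1+1+1+8
4+7
1+3+7
2+2+7
1+1+2+7
1+1+1+1+7
…and 33 more, for 45 total.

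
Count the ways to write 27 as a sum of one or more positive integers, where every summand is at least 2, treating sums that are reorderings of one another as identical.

Direct enumeration gives 574 partitions.

574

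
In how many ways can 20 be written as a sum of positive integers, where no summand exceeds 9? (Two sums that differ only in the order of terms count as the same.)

488

There are 488 such partitions.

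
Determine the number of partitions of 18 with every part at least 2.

88

There are 88 such partitions.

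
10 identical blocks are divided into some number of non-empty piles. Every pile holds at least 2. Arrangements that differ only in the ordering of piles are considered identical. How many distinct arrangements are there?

12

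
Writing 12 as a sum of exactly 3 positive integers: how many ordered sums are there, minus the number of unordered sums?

43

Ordered (compositions into 3 parts): C(11,2) = 55.
Unordered (partitions into 3 parts): 12.
Difference: 55 − 12 = 43.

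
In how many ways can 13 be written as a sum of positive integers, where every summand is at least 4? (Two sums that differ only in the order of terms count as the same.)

5

Listing the qualifying partitions of 13:
13
9 + 4
8 + 5
7 + 6
5 + 4 + 4
That's 5 in total.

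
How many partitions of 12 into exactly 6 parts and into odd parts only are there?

They are:
7, 1, 1, 1, 1, 1
5, 3, 1, 1, 1, 1
3, 3, 3, 1, 1, 1

3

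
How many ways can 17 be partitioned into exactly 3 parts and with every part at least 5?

2

Listing the qualifying partitions of 17:
7+5+5
6+6+5
That's 2 in total.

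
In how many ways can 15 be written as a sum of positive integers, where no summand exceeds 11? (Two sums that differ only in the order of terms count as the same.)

Direct enumeration gives 169 partitions.

169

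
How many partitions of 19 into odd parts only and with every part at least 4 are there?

3

The partitions of 19 that satisfy the conditions:
19
9, 5, 5
7, 7, 5
Counting gives 3.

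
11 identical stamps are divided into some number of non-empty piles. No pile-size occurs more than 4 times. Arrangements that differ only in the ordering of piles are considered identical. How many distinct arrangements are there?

There are too many to list fully; the first 12 (by largest part) are:
11
10+1
9+2
9+1+1
8+3
8+2+1
8+1+1+1
7+4
7+3+1
7+2+2
7+2+1+1
7+1+1+1+1
…and 32 more, for 44 total.

44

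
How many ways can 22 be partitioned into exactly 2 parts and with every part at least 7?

5

They are:
15+7
14+8
13+9
12+10
11+11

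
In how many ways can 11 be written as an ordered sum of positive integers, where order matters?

There are 10 gaps and each independently is a cut or not, giving 2^10 = 1024.

1024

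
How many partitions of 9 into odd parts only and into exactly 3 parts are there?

Listing the qualifying partitions of 9:
7+1+1
5+3+1
3+3+3

3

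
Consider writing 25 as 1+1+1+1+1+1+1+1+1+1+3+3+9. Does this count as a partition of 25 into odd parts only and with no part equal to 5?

Yes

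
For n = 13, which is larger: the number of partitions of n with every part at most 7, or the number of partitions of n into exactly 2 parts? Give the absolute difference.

76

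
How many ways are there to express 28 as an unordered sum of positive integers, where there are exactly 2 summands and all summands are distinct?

13

Enumerating:
27,1
26,2
25,3
24,4
23,5
22,6
21,7
20,8
19,9
18,10
17,11
16,12
15,13
Counting gives 13.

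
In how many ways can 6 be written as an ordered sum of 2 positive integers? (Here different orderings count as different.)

5

Place 1 bars in the 5 internal gaps of a row of 6 dots: C(5,1) = 5.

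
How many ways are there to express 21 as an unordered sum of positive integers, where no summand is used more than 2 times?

243

Enumerating by decreasing first part gives 243 partitions in all.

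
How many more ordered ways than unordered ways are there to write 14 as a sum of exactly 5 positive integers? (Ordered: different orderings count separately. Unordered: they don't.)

692

Compositions: C(13,4) = 715.
Unordered (partitions into 5 parts): 23.
Difference: 715 − 23 = 692.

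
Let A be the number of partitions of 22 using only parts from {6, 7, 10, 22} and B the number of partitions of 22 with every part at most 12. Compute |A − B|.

903

Partitions of 22 using only parts from {6, 7, 10, 22}: 2.
Partitions of 22 with every part at most 12: 905.
|2 − 905| = 903.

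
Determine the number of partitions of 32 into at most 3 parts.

There are 102 such partitions.

102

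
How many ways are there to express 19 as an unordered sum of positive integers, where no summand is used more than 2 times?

A full systematic count gives 163.

163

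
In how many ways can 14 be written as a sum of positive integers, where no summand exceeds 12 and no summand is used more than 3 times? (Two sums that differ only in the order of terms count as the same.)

80

Systematic enumeration (by largest part, then next-largest, …) yields 80.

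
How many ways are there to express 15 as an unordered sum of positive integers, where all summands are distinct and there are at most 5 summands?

27

There are too many to list fully; the first 12 (by largest part) are:
15
14, 1
13, 2
12, 3
12, 2, 1
11, 4
11, 3, 1
10, 5
10, 4, 1
10, 3, 2
9, 6
9, 5, 1
…and 15 more, for 27 total.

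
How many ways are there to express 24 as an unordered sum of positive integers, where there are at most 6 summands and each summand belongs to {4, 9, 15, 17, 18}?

Enumerating:
15 + 9
4 + 4 + 4 + 4 + 4 + 4
Counting gives 2.

2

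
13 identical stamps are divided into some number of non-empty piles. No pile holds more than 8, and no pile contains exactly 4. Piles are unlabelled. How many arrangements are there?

60

There are too many to list fully; the first 12 (by largest part) are:
8+5
8+3+2
8+3+1+1
8+2+2+1
8+2+1+1+1
8+1+1+1+1+1
7+6
7+5+1
7+3+3
7+3+2+1
7+3+1+1+1
7+2+2+2
…and 48 more, for 60 total.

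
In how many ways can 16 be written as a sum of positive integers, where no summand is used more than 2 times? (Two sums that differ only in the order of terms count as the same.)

Enumerating by decreasing first part gives 89 partitions in all.

89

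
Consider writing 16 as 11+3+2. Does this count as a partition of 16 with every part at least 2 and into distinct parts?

Yes

The parts sum to 16, and the condition 'every summand is at least 2' holds; the condition 'all summands are distinct' holds.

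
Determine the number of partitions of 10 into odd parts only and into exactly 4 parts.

3

The partitions of 10 that satisfy the conditions:
7+1+1+1
5+3+1+1
3+3+3+1
Counting gives 3.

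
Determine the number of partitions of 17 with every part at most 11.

278

Counting exhaustively, 278 partitions satisfy the conditions.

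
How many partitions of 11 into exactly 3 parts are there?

The partitions of 11 that satisfy the conditions:
1, 1, 9
1, 2, 8
1, 3, 7
2, 2, 7
1, 4, 6
2, 3, 6
1, 5, 5
2, 4, 5
3, 3, 5
3, 4, 4
That's 10 in total.

10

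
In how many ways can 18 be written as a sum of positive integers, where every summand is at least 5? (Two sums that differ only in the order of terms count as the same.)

9

The partitions of 18 that satisfy the conditions:
18
13, 5
12, 6
11, 7
10, 8
9, 9
8, 5, 5
7, 6, 5
6, 6, 6
That's 9 in total.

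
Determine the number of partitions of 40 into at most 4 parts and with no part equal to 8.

Enumerating by decreasing first part gives 530 partitions in all.

530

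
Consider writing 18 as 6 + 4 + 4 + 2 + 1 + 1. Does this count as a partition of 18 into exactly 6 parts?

The parts sum to 18, and the condition 'there are exactly 6 summands' holds.

Yes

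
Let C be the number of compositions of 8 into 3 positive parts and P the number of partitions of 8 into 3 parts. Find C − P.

16

Compositions: C(7,2) = 21.
Unordered (partitions into 3 parts): 5.
Difference: 21 − 5 = 16.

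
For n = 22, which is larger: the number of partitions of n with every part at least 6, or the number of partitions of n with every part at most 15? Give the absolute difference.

Partitions of 22 with every part at least 6: 11.
Partitions of 22 with every part at most 15: 972.
|11 − 972| = 961.

961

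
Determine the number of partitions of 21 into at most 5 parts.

Counting exhaustively, 221 partitions satisfy the conditions.

221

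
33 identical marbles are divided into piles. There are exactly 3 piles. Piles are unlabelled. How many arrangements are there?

91

There are 91 such partitions.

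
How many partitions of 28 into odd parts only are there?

222

Systematic enumeration (by largest part, then next-largest, …) yields 222.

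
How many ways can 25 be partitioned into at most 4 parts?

185

Enumerating by decreasing first part gives 185 partitions in all.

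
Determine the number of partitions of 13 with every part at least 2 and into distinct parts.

They are:
13
11+2
10+3
9+4
8+5
8+3+2
7+6
7+4+2
6+5+2
6+4+3
Counting gives 10.

10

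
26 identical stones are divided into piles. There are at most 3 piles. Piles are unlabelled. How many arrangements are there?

70

A partial list (first 12 by largest part):
26
25,1
24,2
24,1,1
23,3
23,2,1
22,4
22,3,1
22,2,2
21,5
21,4,1
21,3,2
…and 58 more, for 70 total.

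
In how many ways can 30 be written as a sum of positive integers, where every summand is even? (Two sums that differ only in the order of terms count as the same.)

176

There are 176 such partitions.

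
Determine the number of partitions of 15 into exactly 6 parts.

26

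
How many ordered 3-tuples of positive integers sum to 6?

10

Place 2 bars in the 5 internal gaps of a row of 6 dots: C(5,2) = 10.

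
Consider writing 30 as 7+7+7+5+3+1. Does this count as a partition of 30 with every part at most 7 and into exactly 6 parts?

The parts sum to 30, and the condition 'no summand exceeds 7' holds; the condition 'there are exactly 6 summands' holds.

Yes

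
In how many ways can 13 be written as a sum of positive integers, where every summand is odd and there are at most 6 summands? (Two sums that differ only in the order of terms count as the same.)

11

They are:
13
11, 1, 1
9, 3, 1
9, 1, 1, 1, 1
7, 5, 1
7, 3, 3
7, 3, 1, 1, 1
5, 5, 3
5, 5, 1, 1, 1
5, 3, 3, 1, 1
3, 3, 3, 3, 1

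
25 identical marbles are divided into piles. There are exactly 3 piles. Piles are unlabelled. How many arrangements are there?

A partial list (first 12 by largest part):
23,1,1
22,2,1
21,3,1
21,2,2
20,4,1
20,3,2
19,5,1
19,4,2
19,3,3
18,6,1
18,5,2
18,4,3
…and 40 more, for 52 total.

52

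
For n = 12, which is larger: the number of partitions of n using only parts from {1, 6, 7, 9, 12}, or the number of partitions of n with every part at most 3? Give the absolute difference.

13

Partitions of 12 using only parts from {1, 6, 7, 9, 12}: 6.
Partitions of 12 with every part at most 3: 19.
|6 − 19| = 13.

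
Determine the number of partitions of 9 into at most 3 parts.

Enumerating:
9
8+1
7+2
7+1+1
6+3
6+2+1
5+4
5+3+1
5+2+2
4+4+1
4+3+2
3+3+3

12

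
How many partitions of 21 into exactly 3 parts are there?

A partial list (first 12 by largest part):
19, 1, 1
18, 2, 1
17, 3, 1
17, 2, 2
16, 4, 1
16, 3, 2
15, 5, 1
15, 4, 2
15, 3, 3
14, 6, 1
14, 5, 2
14, 4, 3
…and 25 more, for 37 total.

37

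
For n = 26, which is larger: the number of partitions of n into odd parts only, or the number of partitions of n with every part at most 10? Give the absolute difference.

Partitions of 26 into odd parts only: 165.
Partitions of 26 with every part at most 10: 1761.
|165 − 1761| = 1596.

1596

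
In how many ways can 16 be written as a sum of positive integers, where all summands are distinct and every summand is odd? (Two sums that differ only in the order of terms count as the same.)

5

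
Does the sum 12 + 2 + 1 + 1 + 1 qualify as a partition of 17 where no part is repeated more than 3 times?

Yes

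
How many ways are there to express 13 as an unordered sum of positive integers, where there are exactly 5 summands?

18

Listing the qualifying partitions of 13:
1,1,1,1,9
1,1,1,2,8
1,1,1,3,7
1,1,2,2,7
1,1,1,4,6
1,1,2,3,6
1,2,2,2,6
1,1,1,5,5
1,1,2,4,5
1,1,3,3,5
1,2,2,3,5
2,2,2,2,5
1,1,3,4,4
1,2,2,4,4
1,2,3,3,4
2,2,2,3,4
1,3,3,3,3
2,2,3,3,3
Counting gives 18.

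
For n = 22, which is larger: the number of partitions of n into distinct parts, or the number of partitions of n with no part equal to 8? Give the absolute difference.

778

Partitions of 22 into distinct parts: 89.
Partitions of 22 with no part equal to 8: 867.
|89 − 867| = 778.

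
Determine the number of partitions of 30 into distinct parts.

296

Systematic enumeration (by largest part, then next-largest, …) yields 296.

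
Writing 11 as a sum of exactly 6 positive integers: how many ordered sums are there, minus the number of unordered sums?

245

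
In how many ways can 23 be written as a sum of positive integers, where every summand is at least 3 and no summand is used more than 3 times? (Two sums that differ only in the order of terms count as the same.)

Direct enumeration gives 79 partitions.

79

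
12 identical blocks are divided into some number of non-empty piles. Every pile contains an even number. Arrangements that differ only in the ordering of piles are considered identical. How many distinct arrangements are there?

11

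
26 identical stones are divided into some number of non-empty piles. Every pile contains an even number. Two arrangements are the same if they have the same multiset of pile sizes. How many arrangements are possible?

Systematic enumeration (by largest part, then next-largest, …) yields 101.

101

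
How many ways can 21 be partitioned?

792

There are 792 such partitions.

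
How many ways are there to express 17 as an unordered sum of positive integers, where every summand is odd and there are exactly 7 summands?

They are:
11 + 1 + 1 + 1 + 1 + 1 + 1
9 + 3 + 1 + 1 + 1 + 1 + 1
7 + 5 + 1 + 1 + 1 + 1 + 1
7 + 3 + 3 + 1 + 1 + 1 + 1
5 + 5 + 3 + 1 + 1 + 1 + 1
5 + 3 + 3 + 3 + 1 + 1 + 1
3 + 3 + 3 + 3 + 3 + 1 + 1

7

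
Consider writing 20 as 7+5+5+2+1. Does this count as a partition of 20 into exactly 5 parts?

The parts sum to 20, and the condition 'there are exactly 5 summands' holds.

Yes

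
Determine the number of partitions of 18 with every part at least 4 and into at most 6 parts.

The partitions of 18 that satisfy the conditions:
18
14+4
13+5
12+6
11+7
10+8
10+4+4
9+9
9+5+4
8+6+4
8+5+5
7+7+4
7+6+5
6+6+6
6+4+4+4
5+5+4+4
Counting gives 16.

16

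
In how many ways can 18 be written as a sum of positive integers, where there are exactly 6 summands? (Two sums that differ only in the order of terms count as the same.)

A partial list (first 12 by largest part):
13+1+1+1+1+1
12+2+1+1+1+1
11+3+1+1+1+1
11+2+2+1+1+1
10+4+1+1+1+1
10+3+2+1+1+1
10+2+2+2+1+1
9+5+1+1+1+1
9+4+2+1+1+1
9+3+3+1+1+1
9+3+2+2+1+1
9+2+2+2+2+1
…and 46 more, for 58 total.

58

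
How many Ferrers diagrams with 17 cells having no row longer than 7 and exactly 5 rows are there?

29

There are too many to list fully; the first 12 (by largest part) are:
7 + 7 + 1 + 1 + 1
7 + 6 + 2 + 1 + 1
7 + 5 + 3 + 1 + 1
7 + 5 + 2 + 2 + 1
7 + 4 + 4 + 1 + 1
7 + 4 + 3 + 2 + 1
7 + 4 + 2 + 2 + 2
7 + 3 + 3 + 3 + 1
7 + 3 + 3 + 2 + 2
6 + 6 + 3 + 1 + 1
6 + 6 + 2 + 2 + 1
6 + 5 + 4 + 1 + 1
…and 17 more, for 29 total.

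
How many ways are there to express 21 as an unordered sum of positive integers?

A full systematic count gives 792.

792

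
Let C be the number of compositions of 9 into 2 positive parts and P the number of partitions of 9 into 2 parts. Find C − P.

4

Compositions: C(8,1) = 8.
Unordered (partitions into 2 parts): 4.
Difference: 8 − 4 = 4.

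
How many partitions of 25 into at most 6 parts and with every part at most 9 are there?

221

Direct enumeration gives 221 partitions.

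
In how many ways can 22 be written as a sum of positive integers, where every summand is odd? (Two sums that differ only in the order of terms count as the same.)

Direct enumeration gives 89 partitions.

89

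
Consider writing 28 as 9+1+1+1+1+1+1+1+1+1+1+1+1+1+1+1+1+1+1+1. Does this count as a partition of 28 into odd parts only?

Yes

The parts sum to 28, and the condition 'every summand is odd' holds.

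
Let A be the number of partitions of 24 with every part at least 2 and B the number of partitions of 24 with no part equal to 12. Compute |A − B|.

1178

Partitions of 24 with every part at least 2: 320.
Partitions of 24 with no part equal to 12: 1498.
|320 − 1498| = 1178.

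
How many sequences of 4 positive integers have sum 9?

56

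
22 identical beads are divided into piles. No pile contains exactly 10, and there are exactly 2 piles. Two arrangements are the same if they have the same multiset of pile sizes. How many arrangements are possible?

They are:
21,1
20,2
19,3
18,4
17,5
16,6
15,7
14,8
13,9
11,11
Counting gives 10.

10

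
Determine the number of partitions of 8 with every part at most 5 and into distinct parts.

3

Enumerating:
5, 3
5, 2, 1
4, 3, 1
That's 3 in total.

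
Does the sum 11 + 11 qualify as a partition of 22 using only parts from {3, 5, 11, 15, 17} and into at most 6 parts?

Yes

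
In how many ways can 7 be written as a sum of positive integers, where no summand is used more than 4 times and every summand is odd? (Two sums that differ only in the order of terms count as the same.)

They are:
7
5+1+1
3+3+1
3+1+1+1+1
Counting gives 4.

4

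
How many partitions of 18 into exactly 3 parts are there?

27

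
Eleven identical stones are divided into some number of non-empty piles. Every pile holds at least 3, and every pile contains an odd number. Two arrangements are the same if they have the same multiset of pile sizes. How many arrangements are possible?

2

The partitions of 11 that satisfy the conditions:
11
5+3+3
That's 2 in total.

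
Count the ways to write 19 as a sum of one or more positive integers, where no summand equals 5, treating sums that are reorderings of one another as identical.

355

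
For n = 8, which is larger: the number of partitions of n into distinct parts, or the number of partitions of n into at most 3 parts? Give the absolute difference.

Partitions of 8 into distinct parts: 6.
Partitions of 8 into at most 3 parts: 10.
|6 − 10| = 4.

4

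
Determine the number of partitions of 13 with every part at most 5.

A partial list (first 12 by largest part):
5+5+3
5+5+2+1
5+5+1+1+1
5+4+4
5+4+3+1
5+4+2+2
5+4+2+1+1
5+4+1+1+1+1
5+3+3+2
5+3+3+1+1
5+3+2+2+1
5+3+2+1+1+1
…and 45 more, for 57 total.

57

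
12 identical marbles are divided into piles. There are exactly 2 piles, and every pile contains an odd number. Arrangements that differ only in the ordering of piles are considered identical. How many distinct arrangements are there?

The partitions of 12 that satisfy the conditions:
11,1
9,3
7,5
That's 3 in total.

3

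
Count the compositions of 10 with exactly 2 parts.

A composition of 10 into 2 positive parts is chosen by placing 1 dividers among the 9 gaps between 10 units: C(9,1) = 9.

9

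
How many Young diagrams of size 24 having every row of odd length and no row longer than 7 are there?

51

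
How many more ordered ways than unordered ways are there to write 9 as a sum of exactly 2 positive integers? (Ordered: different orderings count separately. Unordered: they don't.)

Ordered (compositions into 2 parts): C(8,1) = 8.
Partitions of 9 into exactly 2 parts: 4.
Difference: 8 − 4 = 4.

4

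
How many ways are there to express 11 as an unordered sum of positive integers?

There are too many to list fully; the first 12 (by largest part) are:
11
10 + 1
9 + 2
9 + 1 + 1
8 + 3
8 + 2 + 1
8 + 1 + 1 + 1
7 + 4
7 + 3 + 1
7 + 2 + 2
7 + 2 + 1 + 1
7 + 1 + 1 + 1 + 1
…and 44 more, for 56 total.

56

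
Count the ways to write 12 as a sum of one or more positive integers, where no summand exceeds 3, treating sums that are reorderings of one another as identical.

They are:
3 + 3 + 3 + 3
1 + 2 + 3 + 3 + 3
1 + 1 + 1 + 3 + 3 + 3
2 + 2 + 2 + 3 + 3
1 + 1 + 2 + 2 + 3 + 3
1 + 1 + 1 + 1 + 2 + 3 + 3
1 + 1 + 1 + 1 + 1 + 1 + 3 + 3
1 + 2 + 2 + 2 + 2 + 3
1 + 1 + 1 + 2 + 2 + 2 + 3
1 + 1 + 1 + 1 + 1 + 2 + 2 + 3
1 + 1 + 1 + 1 + 1 + 1 + 1 + 2 + 3
1 + 1 + 1 + 1 + 1 + 1 + 1 + 1 + 1 + 3
2 + 2 + 2 + 2 + 2 + 2
1 + 1 + 2 + 2 + 2 + 2 + 2
1 + 1 + 1 + 1 + 2 + 2 + 2 + 2
1 + 1 + 1 + 1 + 1 + 1 + 2 + 2 + 2
1 + 1 + 1 + 1 + 1 + 1 + 1 + 1 + 2 + 2
1 + 1 + 1 + 1 + 1 + 1 + 1 + 1 + 1 + 1 + 2
1 + 1 + 1 + 1 + 1 + 1 + 1 + 1 + 1 + 1 + 1 + 1
That's 19 in total.

19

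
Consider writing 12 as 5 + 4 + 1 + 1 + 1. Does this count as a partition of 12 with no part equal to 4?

No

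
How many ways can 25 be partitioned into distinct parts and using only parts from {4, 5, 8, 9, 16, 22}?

2

Enumerating:
16, 9
16, 5, 4
That's 2 in total.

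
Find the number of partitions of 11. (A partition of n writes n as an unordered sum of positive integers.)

A partial list (first 12 by largest part):
11
10+1
9+2
9+1+1
8+3
8+2+1
8+1+1+1
7+4
7+3+1
7+2+2
7+2+1+1
7+1+1+1+1
…and 44 more, for 56 total.

56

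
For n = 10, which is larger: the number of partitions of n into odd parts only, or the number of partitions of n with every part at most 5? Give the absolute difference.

Partitions of 10 into odd parts only: 10.
Partitions of 10 with every part at most 5: 30.
|10 − 30| = 20.

20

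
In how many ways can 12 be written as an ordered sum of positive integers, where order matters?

There are 11 gaps and each independently is a cut or not, giving 2^11 = 2048.

2048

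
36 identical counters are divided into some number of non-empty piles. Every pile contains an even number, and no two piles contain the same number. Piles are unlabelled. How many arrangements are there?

There are too many to list fully; the first 12 (by largest part) are:
36
34 + 2
32 + 4
30 + 6
30 + 4 + 2
28 + 8
28 + 6 + 2
26 + 10
26 + 8 + 2
26 + 6 + 4
24 + 12
24 + 10 + 2
…and 34 more, for 46 total.

46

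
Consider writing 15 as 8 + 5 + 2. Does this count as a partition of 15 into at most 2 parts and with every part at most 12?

No

The parts sum to 15, and the condition 'there are at most 2 summands' is violated.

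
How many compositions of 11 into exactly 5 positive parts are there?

210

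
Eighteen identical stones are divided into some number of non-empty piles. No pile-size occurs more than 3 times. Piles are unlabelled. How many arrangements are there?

A full systematic count gives 208.

208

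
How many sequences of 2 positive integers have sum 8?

A composition of 8 into 2 positive parts is chosen by placing 1 dividers among the 7 gaps between 8 units: C(7,1) = 7.

7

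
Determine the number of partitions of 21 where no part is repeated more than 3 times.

Enumerating by decreasing first part gives 395 partitions in all.

395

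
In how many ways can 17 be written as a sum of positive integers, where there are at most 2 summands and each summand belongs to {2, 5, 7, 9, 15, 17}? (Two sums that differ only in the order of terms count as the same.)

2

They are:
17
15+2
Counting gives 2.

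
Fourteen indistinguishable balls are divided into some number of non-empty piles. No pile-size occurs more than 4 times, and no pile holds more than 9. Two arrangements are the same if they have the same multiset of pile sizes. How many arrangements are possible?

88

There are 88 such partitions.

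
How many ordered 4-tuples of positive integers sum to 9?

56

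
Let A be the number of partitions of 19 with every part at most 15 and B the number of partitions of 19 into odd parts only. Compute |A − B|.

Partitions of 19 with every part at most 15: 483.
Partitions of 19 into odd parts only: 54.
|483 − 54| = 429.

429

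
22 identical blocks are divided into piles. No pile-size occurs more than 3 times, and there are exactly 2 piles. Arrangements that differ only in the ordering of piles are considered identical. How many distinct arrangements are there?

They are:
1, 21
2, 20
3, 19
4, 18
5, 17
6, 16
7, 15
8, 14
9, 13
10, 12
11, 11

11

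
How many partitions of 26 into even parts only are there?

Enumerating by decreasing first part gives 101 partitions in all.

101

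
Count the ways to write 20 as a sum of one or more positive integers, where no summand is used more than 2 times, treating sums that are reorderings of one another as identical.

202

Systematic enumeration (by largest part, then next-largest, …) yields 202.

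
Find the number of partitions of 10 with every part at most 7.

38

A partial list (first 12 by largest part):
7, 3
7, 2, 1
7, 1, 1, 1
6, 4
6, 3, 1
6, 2, 2
6, 2, 1, 1
6, 1, 1, 1, 1
5, 5
5, 4, 1
5, 3, 2
5, 3, 1, 1
…and 26 more, for 38 total.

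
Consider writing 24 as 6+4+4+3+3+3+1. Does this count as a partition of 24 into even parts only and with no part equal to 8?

No

The parts sum to 24, and the condition 'every summand is even' is violated.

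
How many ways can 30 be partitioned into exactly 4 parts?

206

A full systematic count gives 206.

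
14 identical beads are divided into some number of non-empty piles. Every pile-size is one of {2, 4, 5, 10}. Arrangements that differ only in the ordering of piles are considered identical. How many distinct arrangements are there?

8

The partitions of 14 that satisfy the conditions:
10, 4
10, 2, 2
5, 5, 4
5, 5, 2, 2
4, 4, 4, 2
4, 4, 2, 2, 2
4, 2, 2, 2, 2, 2
2, 2, 2, 2, 2, 2, 2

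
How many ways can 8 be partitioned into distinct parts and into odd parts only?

2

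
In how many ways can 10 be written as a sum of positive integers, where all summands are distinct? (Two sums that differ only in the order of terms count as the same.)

The partitions of 10 that satisfy the conditions:
10
1, 9
2, 8
3, 7
1, 2, 7
4, 6
1, 3, 6
1, 4, 5
2, 3, 5
1, 2, 3, 4

10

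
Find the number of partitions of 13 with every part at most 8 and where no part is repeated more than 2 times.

34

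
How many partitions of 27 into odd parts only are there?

192

Enumerating by decreasing first part gives 192 partitions in all.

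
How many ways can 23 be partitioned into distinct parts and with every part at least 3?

32

There are too many to list fully; the first 12 (by largest part) are:
23
20, 3
19, 4
18, 5
17, 6
16, 7
16, 4, 3
15, 8
15, 5, 3
14, 9
14, 6, 3
14, 5, 4
…and 20 more, for 32 total.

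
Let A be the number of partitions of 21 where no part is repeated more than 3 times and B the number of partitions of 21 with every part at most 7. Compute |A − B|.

Partitions of 21 where no part is repeated more than 3 times: 395.
Partitions of 21 with every part at most 7: 436.
|395 − 436| = 41.

41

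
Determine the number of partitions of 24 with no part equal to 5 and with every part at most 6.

297

Counting exhaustively, 297 partitions satisfy the conditions.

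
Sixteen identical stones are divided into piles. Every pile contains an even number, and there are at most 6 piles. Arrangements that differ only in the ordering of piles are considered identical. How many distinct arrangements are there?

20

The partitions of 16 that satisfy the conditions:
16
14+2
12+4
12+2+2
10+6
10+4+2
10+2+2+2
8+8
8+6+2
8+4+4
8+4+2+2
8+2+2+2+2
6+6+4
6+6+2+2
6+4+4+2
6+4+2+2+2
6+2+2+2+2+2
4+4+4+4
4+4+4+2+2
4+4+2+2+2+2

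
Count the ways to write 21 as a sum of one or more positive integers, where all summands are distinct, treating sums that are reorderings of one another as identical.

76

There are 76 such partitions.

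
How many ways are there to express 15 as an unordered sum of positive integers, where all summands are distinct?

27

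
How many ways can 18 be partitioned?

385

Enumerating by decreasing first part gives 385 partitions in all.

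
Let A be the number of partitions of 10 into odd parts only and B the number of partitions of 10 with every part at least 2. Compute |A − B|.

Partitions of 10 into odd parts only: 10.
Partitions of 10 with every part at least 2: 12.
|10 − 12| = 2.

2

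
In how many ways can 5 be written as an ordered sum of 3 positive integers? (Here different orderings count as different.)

Place 2 bars in the 4 internal gaps of a row of 5 dots: C(4,2) = 6.

6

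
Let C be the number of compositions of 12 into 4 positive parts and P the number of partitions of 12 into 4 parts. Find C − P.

150

Compositions: C(11,3) = 165.
Partitions of 12 into exactly 4 parts: 15.
Difference: 165 − 15 = 150.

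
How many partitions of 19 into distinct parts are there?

54

There are too many to list fully; the first 12 (by largest part) are:
19
18 + 1
17 + 2
16 + 3
16 + 2 + 1
15 + 4
15 + 3 + 1
14 + 5
14 + 4 + 1
14 + 3 + 2
13 + 6
13 + 5 + 1
…and 42 more, for 54 total.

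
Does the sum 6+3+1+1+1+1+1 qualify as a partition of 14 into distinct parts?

No

The parts sum to 14, and the condition 'all summands are distinct' is violated.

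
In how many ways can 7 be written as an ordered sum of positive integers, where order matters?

Each of the 6 gaps between 7 units is either a break or not: 2^6 = 64.

64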